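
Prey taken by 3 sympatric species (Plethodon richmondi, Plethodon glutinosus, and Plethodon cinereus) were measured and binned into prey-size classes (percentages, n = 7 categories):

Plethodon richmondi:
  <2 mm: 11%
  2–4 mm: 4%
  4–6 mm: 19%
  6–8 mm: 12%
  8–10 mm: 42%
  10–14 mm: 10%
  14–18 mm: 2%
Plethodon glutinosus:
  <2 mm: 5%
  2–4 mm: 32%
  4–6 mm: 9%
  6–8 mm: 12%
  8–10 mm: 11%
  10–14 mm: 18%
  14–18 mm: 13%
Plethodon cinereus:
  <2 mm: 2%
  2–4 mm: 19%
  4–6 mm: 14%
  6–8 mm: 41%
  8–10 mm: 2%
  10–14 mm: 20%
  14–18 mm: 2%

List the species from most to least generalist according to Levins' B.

Plethodon glutinosus > Plethodon richmondi > Plethodon cinereus

Convert percentages to proportions (divide by 100).
Σp_richᵢ² = 0.11² + 0.04² + 0.19² + 0.12² + 0.42² + 0.10² + 0.02² = 0.0121 + 0.0016 + 0.0361 + 0.0144 + 0.1764 + 0.0100 + 0.0004 = 0.2510
B_rich = 1 / 0.2510 = 3.9841
Σp_glutᵢ² = 0.05² + 0.32² + 0.09² + 0.12² + 0.11² + 0.18² + 0.13² = 0.0025 + 0.1024 + 0.0081 + 0.0144 + 0.0121 + 0.0324 + 0.0169 = 0.1888
B_glut = 1 / 0.1888 = 5.2966
Σp_cineᵢ² = 0.02² + 0.19² + 0.14² + 0.41² + 0.02² + 0.20² + 0.02² = 0.0004 + 0.0361 + 0.0196 + 0.1681 + 0.0004 + 0.0400 + 0.0004 = 0.2650
B_cine = 1 / 0.2650 = 3.7736
Ranking by B (broadest → narrowest): Plethodon glutinosus (5.30) > Plethodon richmondi (3.98) > Plethodon cinereus (3.77)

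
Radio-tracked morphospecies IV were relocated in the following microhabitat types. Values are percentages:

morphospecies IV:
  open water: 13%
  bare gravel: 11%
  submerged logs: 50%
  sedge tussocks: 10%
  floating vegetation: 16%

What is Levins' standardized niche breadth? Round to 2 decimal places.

0.54

Convert percentages to proportions (divide by 100).
Σpᵢ² = 0.13² + 0.11² + 0.50² + 0.10² + 0.16² = 0.0169 + 0.0121 + 0.2500 + 0.0100 + 0.0256 = 0.3146
B = 1 / 0.3146 = 3.1786
Bₛ = (B − 1)/(n − 1) = (3.1786 − 1)/(5 − 1) = 2.1786/4 = 0.5447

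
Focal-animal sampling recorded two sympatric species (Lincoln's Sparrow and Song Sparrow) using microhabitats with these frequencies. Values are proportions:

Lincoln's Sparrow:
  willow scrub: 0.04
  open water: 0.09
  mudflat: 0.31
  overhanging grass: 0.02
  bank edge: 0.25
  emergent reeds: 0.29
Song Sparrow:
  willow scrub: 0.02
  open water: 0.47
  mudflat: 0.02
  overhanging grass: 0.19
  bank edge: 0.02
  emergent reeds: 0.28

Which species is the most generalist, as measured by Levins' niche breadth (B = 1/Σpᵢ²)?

Lincoln's Sparrow

Σp_Lincᵢ² = 0.04² + 0.09² + 0.31² + 0.02² + 0.25² + 0.29² = 0.0016 + 0.0081 + 0.0961 + 0.0004 + 0.0625 + 0.0841 = 0.2528
B_Linc = 1 / 0.2528 = 3.9557
Σp_Songᵢ² = 0.02² + 0.47² + 0.02² + 0.19² + 0.02² + 0.28² = 0.0004 + 0.2209 + 0.0004 + 0.0361 + 0.0004 + 0.0784 = 0.3366
B_Song = 1 / 0.3366 = 2.9709
Highest B → broadest niche (most generalist): Lincoln's Sparrow (B = 3.96).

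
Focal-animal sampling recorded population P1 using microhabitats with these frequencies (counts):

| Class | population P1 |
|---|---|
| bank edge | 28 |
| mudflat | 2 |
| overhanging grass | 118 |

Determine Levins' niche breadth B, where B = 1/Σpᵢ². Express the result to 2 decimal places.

1.49

Proportions for population P1 (n=148): 28/148=0.1892, 2/148=0.0135, 118/148=0.7973
Σpᵢ² = 0.1892² + 0.0135² + 0.7973² = 0.035797 + 0.000182 + 0.635687 = 0.671666
B = 1 / 0.671666 = 1.4888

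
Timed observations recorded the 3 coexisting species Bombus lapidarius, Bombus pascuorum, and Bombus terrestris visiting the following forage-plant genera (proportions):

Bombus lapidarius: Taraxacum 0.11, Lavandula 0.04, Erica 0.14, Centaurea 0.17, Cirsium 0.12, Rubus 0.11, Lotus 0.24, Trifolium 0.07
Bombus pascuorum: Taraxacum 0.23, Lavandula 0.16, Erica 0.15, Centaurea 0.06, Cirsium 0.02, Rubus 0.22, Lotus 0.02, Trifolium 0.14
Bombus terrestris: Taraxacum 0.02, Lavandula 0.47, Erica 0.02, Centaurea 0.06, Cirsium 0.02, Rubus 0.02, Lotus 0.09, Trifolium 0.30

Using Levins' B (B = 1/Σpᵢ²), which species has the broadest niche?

Σp_lapiᵢ² = 0.11² + 0.04² + 0.14² + 0.17² + 0.12² + 0.11² + 0.24² + 0.07² = 0.0121 + 0.0016 + 0.0196 + 0.0289 + 0.0144 + 0.0121 + 0.0576 + 0.0049 = 0.1512
B_lapi = 1 / 0.1512 = 6.6138
Σp_pascᵢ² = 0.23² + 0.16² + 0.15² + 0.06² + 0.02² + 0.22² + 0.02² + 0.14² = 0.0529 + 0.0256 + 0.0225 + 0.0036 + 0.0004 + 0.0484 + 0.0004 + 0.0196 = 0.1734
B_pasc = 1 / 0.1734 = 5.7670
Σp_terrᵢ² = 0.02² + 0.47² + 0.02² + 0.06² + 0.02² + 0.02² + 0.09² + 0.30² = 0.0004 + 0.2209 + 0.0004 + 0.0036 + 0.0004 + 0.0004 + 0.0081 + 0.0900 = 0.3242
B_terr = 1 / 0.3242 = 3.0845
Highest B → broadest niche (most generalist): Bombus lapidarius (B = 6.61).

Bombus lapidarius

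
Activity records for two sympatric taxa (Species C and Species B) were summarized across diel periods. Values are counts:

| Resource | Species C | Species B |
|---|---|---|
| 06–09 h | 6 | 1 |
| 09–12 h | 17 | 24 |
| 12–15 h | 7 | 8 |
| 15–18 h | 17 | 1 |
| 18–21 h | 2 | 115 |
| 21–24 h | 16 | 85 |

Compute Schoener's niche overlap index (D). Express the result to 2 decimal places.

0.42

Proportions for Species C (n=65): 6/65=0.0923, 17/65=0.2615, 7/65=0.1077, 17/65=0.2615, 2/65=0.0308, 16/65=0.2462
Proportions for Species B (n=234): 1/234=0.0043, 24/234=0.1026, 8/234=0.0342, 1/234=0.0043, 115/234=0.4915, 85/234=0.3632
Σ|p₁ᵢ − p₂ᵢ| = 0.0880 + 0.1589 + 0.0735 + 0.2572 + 0.4607 + 0.1170 = 1.1553
D = 1 − ½ × 1.1553 = 1 − 0.57765 = 0.42235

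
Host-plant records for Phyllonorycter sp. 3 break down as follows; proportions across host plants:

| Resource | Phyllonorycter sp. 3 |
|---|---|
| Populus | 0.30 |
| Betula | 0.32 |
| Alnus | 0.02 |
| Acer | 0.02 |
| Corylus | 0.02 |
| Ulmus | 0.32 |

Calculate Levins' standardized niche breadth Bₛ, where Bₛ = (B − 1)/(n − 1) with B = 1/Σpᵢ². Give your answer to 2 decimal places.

Σpᵢ² = 0.30² + 0.32² + 0.02² + 0.02² + 0.02² + 0.32² = 0.0900 + 0.1024 + 0.0004 + 0.0004 + 0.0004 + 0.1024 = 0.2960
B = 1 / 0.2960 = 3.3784
Bₛ = (B − 1)/(n − 1) = (3.3784 − 1)/(6 − 1) = 2.3784/5 = 0.4757

0.48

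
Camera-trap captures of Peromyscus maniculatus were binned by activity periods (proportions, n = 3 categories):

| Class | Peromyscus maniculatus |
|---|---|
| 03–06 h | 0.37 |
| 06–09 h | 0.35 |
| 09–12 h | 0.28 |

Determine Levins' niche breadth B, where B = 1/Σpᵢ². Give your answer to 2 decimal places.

Σpᵢ² = 0.37² + 0.35² + 0.28² = 0.1369 + 0.1225 + 0.0784 = 0.3378
B = 1 / 0.3378 = 2.9603

2.96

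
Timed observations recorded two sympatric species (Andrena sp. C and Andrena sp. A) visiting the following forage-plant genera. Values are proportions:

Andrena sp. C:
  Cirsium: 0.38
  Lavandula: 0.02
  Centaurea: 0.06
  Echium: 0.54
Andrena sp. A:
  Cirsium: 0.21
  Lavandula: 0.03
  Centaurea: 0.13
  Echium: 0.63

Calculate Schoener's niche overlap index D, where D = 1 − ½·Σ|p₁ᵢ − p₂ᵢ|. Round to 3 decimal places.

Σ|p₁ᵢ − p₂ᵢ| = 0.17 + 0.01 + 0.07 + 0.09 = 0.34
D = 1 − ½ × 0.34 = 1 − 0.170 = 0.83000

0.830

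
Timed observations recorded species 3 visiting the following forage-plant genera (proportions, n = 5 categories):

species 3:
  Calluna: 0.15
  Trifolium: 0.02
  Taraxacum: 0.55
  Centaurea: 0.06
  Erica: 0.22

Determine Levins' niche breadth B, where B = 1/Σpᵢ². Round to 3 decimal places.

2.650

Σpᵢ² = 0.15² + 0.02² + 0.55² + 0.06² + 0.22² = 0.0225 + 0.0004 + 0.3025 + 0.0036 + 0.0484 = 0.3774
B = 1 / 0.3774 = 2.64971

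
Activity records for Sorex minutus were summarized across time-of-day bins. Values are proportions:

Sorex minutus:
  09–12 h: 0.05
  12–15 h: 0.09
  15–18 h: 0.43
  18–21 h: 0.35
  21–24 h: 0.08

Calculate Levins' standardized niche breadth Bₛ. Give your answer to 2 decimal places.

Σpᵢ² = 0.05² + 0.09² + 0.43² + 0.35² + 0.08² = 0.0025 + 0.0081 + 0.1849 + 0.1225 + 0.0064 = 0.3244
B = 1 / 0.3244 = 3.0826
Bₛ = (B − 1)/(n − 1) = (3.0826 − 1)/(5 − 1) = 2.0826/4 = 0.5207

0.52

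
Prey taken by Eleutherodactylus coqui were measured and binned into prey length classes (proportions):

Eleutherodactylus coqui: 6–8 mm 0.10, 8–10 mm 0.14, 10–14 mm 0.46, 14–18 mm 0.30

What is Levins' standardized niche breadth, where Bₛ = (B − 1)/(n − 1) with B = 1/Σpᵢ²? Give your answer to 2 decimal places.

0.67

Σpᵢ² = 0.10² + 0.14² + 0.46² + 0.30² = 0.0100 + 0.0196 + 0.2116 + 0.0900 = 0.3312
B = 1 / 0.3312 = 3.0193
Bₛ = (B − 1)/(n − 1) = (3.0193 − 1)/(4 − 1) = 2.0193/3 = 0.6731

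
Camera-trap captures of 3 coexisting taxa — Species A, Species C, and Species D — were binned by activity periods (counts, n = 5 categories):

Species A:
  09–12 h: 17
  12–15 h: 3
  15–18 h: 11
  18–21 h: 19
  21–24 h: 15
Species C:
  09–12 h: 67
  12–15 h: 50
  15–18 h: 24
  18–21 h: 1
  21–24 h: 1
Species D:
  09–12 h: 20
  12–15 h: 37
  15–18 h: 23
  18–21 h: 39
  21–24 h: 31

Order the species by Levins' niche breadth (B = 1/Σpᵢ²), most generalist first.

Species D > Species A > Species C

Proportions for Species A (n=65): 17/65=0.2615, 3/65=0.0462, 11/65=0.1692, 19/65=0.2923, 15/65=0.2308
Proportions for Species C (n=143): 67/143=0.4685, 50/143=0.3497, 24/143=0.1678, 1/143=0.0070, 1/143=0.0070
Proportions for Species D (n=150): 20/150=0.1333, 37/150=0.2467, 23/150=0.1533, 39/150=0.2600, 31/150=0.2067
Σp_Aᵢ² = 0.2615² + 0.0462² + 0.1692² + 0.2923² + 0.2308² = 0.068382 + 0.002134 + 0.028629 + 0.085439 + 0.053269 = 0.237853
B_A = 1 / 0.237853 = 4.2043
Σp_Cᵢ² = 0.4685² + 0.3497² + 0.1678² + 0.0070² + 0.0070² = 0.219492 + 0.122290 + 0.028157 + 0.000049 + 0.000049 = 0.370037
B_C = 1 / 0.370037 = 2.7024
Σp_Dᵢ² = 0.1333² + 0.2467² + 0.1533² + 0.2600² + 0.2067² = 0.017769 + 0.060861 + 0.023501 + 0.067600 + 0.042725 = 0.212456
B_D = 1 / 0.212456 = 4.7069
Ranking by B (broadest → narrowest): Species D (4.71) > Species A (4.20) > Species C (2.70)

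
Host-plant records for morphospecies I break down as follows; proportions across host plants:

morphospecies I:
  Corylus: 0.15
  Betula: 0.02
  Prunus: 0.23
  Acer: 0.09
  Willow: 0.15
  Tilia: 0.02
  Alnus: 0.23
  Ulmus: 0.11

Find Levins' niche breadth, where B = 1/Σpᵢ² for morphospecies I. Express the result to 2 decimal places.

Σpᵢ² = 0.15² + 0.02² + 0.23² + 0.09² + 0.15² + 0.02² + 0.23² + 0.11² = 0.0225 + 0.0004 + 0.0529 + 0.0081 + 0.0225 + 0.0004 + 0.0529 + 0.0121 = 0.1718
B = 1 / 0.1718 = 5.8207

5.82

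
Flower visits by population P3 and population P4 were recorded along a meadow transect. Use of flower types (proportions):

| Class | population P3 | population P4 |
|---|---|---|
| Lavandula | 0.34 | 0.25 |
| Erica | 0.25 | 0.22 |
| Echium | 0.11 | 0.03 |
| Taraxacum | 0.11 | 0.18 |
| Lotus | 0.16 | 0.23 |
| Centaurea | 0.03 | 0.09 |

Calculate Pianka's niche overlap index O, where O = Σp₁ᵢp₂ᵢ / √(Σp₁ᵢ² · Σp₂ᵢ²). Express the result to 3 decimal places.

0.935

Σ p₁ᵢp₂ᵢ = 0.0850 + 0.0550 + 0.0033 + 0.0198 + 0.0368 + 0.0027 = 0.2026
Σp_1ᵢ² = 0.34² + 0.25² + 0.11² + 0.11² + 0.16² + 0.03² = 0.1156 + 0.0625 + 0.0121 + 0.0121 + 0.0256 + 0.0009 = 0.2288
Σp_2ᵢ² = 0.25² + 0.22² + 0.03² + 0.18² + 0.23² + 0.09² = 0.0625 + 0.0484 + 0.0009 + 0.0324 + 0.0529 + 0.0081 = 0.2052
O = 0.2026 / √(0.2288 × 0.2052) = 0.2026 / 0.216679 = 0.93502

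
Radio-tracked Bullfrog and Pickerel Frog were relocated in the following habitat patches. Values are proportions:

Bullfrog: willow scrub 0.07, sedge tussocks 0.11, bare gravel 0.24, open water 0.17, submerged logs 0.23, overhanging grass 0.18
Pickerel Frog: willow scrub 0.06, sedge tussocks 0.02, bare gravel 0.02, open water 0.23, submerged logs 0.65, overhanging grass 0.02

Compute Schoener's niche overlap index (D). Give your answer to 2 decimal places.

Σ|p₁ᵢ − p₂ᵢ| = 0.01 + 0.09 + 0.22 + 0.06 + 0.42 + 0.16 = 0.96
D = 1 − ½ × 0.96 = 1 − 0.480 = 0.5200

0.52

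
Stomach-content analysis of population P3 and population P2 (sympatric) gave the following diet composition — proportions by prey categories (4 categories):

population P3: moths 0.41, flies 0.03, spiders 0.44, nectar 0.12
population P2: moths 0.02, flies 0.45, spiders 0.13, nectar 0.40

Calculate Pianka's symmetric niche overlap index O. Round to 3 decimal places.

0.335

Σ p₁ᵢp₂ᵢ = 0.0082 + 0.0135 + 0.0572 + 0.0480 = 0.1269
Σp_1ᵢ² = 0.41² + 0.03² + 0.44² + 0.12² = 0.1681 + 0.0009 + 0.1936 + 0.0144 = 0.3770
Σp_2ᵢ² = 0.02² + 0.45² + 0.13² + 0.40² = 0.0004 + 0.2025 + 0.0169 + 0.1600 = 0.3798
O = 0.1269 / √(0.3770 × 0.3798) = 0.1269 / 0.378397 = 0.33536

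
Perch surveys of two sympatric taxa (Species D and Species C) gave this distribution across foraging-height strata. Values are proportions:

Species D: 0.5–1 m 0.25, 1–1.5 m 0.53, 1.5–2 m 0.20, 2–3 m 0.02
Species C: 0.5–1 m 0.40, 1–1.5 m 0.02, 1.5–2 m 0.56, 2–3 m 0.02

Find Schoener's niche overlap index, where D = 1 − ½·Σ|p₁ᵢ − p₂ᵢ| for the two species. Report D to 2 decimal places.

0.49

Σ|p₁ᵢ − p₂ᵢ| = 0.15 + 0.51 + 0.36 + 0.00 = 1.02
D = 1 − ½ × 1.02 = 1 − 0.510 = 0.4900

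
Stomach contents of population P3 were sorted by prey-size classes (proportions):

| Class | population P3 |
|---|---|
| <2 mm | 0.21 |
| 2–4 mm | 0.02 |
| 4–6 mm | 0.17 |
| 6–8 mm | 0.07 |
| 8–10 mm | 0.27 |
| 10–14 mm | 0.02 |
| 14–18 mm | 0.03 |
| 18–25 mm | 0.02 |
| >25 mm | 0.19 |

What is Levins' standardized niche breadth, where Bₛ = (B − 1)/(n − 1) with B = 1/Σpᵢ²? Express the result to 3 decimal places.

0.536

Σpᵢ² = 0.21² + 0.02² + 0.17² + 0.07² + 0.27² + 0.02² + 0.03² + 0.02² + 0.19² = 0.0441 + 0.0004 + 0.0289 + 0.0049 + 0.0729 + 0.0004 + 0.0009 + 0.0004 + 0.0361 = 0.1890
B = 1 / 0.1890 = 5.29101
Bₛ = (B − 1)/(n − 1) = (5.29101 − 1)/(9 − 1) = 4.29101/8 = 0.53638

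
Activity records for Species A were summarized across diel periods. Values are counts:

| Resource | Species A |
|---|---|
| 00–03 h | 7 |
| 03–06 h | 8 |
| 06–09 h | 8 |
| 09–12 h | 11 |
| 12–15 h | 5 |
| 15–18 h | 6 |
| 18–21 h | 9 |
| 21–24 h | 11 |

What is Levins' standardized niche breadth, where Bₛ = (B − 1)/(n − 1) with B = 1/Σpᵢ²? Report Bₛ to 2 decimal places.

0.93

Proportions for Species A (n=65): 7/65=0.1077, 8/65=0.1231, 8/65=0.1231, 11/65=0.1692, 5/65=0.0769, 6/65=0.0923, 9/65=0.1385, 11/65=0.1692
Σpᵢ² = 0.1077² + 0.1231² + 0.1231² + 0.1692² + 0.0769² + 0.0923² + 0.1385² + 0.1692² = 0.011599 + 0.015154 + 0.015154 + 0.028629 + 0.005914 + 0.008519 + 0.019182 + 0.028629 = 0.132780
B = 1 / 0.132780 = 7.5313
Bₛ = (B − 1)/(n − 1) = (7.5313 − 1)/(8 − 1) = 6.5313/7 = 0.9330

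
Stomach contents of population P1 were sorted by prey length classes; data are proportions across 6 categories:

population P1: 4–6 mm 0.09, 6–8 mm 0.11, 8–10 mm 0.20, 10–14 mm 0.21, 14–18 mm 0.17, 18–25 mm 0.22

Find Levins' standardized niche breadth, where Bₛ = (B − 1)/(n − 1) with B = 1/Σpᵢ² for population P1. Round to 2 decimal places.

Σpᵢ² = 0.09² + 0.11² + 0.20² + 0.21² + 0.17² + 0.22² = 0.0081 + 0.0121 + 0.0400 + 0.0441 + 0.0289 + 0.0484 = 0.1816
B = 1 / 0.1816 = 5.5066
Bₛ = (B − 1)/(n − 1) = (5.5066 − 1)/(6 − 1) = 4.5066/5 = 0.9013

0.90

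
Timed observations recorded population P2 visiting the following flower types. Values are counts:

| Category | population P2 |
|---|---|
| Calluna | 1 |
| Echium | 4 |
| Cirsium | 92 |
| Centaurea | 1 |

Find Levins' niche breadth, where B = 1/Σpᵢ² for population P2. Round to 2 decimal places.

Proportions for population P2 (n=98): 1/98=0.0102, 4/98=0.0408, 92/98=0.9388, 1/98=0.0102
Σpᵢ² = 0.0102² + 0.0408² + 0.9388² + 0.0102² = 0.000104 + 0.001665 + 0.881345 + 0.000104 = 0.883218
B = 1 / 0.883218 = 1.1322

1.13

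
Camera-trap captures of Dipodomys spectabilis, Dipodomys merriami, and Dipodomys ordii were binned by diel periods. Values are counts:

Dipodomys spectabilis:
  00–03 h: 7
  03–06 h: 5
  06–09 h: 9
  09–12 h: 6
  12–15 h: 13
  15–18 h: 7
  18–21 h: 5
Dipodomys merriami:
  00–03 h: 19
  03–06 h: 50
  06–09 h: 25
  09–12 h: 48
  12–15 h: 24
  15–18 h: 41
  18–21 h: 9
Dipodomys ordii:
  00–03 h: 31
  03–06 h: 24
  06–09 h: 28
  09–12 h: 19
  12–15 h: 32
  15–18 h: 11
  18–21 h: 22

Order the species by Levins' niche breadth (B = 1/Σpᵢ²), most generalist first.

Proportions for Dipodomys spectabilis (n=52): 7/52=0.1346, 5/52=0.0962, 9/52=0.1731, 6/52=0.1154, 13/52=0.2500, 7/52=0.1346, 5/52=0.0962
Proportions for Dipodomys merriami (n=216): 19/216=0.0880, 50/216=0.2315, 25/216=0.1157, 48/216=0.2222, 24/216=0.1111, 41/216=0.1898, 9/216=0.0417
Proportions for Dipodomys ordii (n=167): 31/167=0.1856, 24/167=0.1437, 28/167=0.1677, 19/167=0.1138, 32/167=0.1916, 11/167=0.0659, 22/167=0.1317
Σp_specᵢ² = 0.1346² + 0.0962² + 0.1731² + 0.1154² + 0.2500² + 0.1346² + 0.0962² = 0.018117 + 0.009254 + 0.029964 + 0.013317 + 0.062500 + 0.018117 + 0.009254 = 0.160523
B_spec = 1 / 0.160523 = 6.2296
Σp_merrᵢ² = 0.0880² + 0.2315² + 0.1157² + 0.2222² + 0.1111² + 0.1898² + 0.0417² = 0.007744 + 0.053592 + 0.013386 + 0.049373 + 0.012343 + 0.036024 + 0.001739 = 0.174201
B_merr = 1 / 0.174201 = 5.7405
Σp_ordiᵢ² = 0.1856² + 0.1437² + 0.1677² + 0.1138² + 0.1916² + 0.0659² + 0.1317² = 0.034447 + 0.020650 + 0.028123 + 0.012950 + 0.036711 + 0.004343 + 0.017345 = 0.154569
B_ordi = 1 / 0.154569 = 6.4696
Ranking by B (broadest → narrowest): Dipodomys ordii (6.47) > Dipodomys spectabilis (6.23) > Dipodomys merriami (5.74)

Dipodomys ordii > Dipodomys spectabilis > Dipodomys merriami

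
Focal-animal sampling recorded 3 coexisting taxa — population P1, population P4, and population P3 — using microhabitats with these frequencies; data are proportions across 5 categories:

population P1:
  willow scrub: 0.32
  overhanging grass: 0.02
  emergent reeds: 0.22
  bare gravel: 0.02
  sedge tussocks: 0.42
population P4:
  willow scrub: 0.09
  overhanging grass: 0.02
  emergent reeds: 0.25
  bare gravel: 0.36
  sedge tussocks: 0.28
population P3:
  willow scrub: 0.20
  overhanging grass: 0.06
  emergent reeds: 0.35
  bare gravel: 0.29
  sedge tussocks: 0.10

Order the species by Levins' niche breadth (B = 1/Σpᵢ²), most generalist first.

population P3 > population P4 > population P1

Σp_P1ᵢ² = 0.32² + 0.02² + 0.22² + 0.02² + 0.42² = 0.1024 + 0.0004 + 0.0484 + 0.0004 + 0.1764 = 0.3280
B_P1 = 1 / 0.3280 = 3.0488
Σp_P4ᵢ² = 0.09² + 0.02² + 0.25² + 0.36² + 0.28² = 0.0081 + 0.0004 + 0.0625 + 0.1296 + 0.0784 = 0.2790
B_P4 = 1 / 0.2790 = 3.5842
Σp_P3ᵢ² = 0.20² + 0.06² + 0.35² + 0.29² + 0.10² = 0.0400 + 0.0036 + 0.1225 + 0.0841 + 0.0100 = 0.2602
B_P3 = 1 / 0.2602 = 3.8432
Ranking by B (broadest → narrowest): population P3 (3.84) > population P4 (3.58) > population P1 (3.05)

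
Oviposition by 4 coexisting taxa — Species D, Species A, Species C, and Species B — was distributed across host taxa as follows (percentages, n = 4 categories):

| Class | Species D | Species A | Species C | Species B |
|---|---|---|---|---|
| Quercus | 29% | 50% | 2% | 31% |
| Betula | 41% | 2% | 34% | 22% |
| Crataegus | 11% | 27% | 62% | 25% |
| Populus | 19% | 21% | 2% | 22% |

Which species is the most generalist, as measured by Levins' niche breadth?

Species B

Convert percentages to proportions (divide by 100).
Σp_Dᵢ² = 0.29² + 0.41² + 0.11² + 0.19² = 0.0841 + 0.1681 + 0.0121 + 0.0361 = 0.3004
B_D = 1 / 0.3004 = 3.3289
Σp_Aᵢ² = 0.50² + 0.02² + 0.27² + 0.21² = 0.2500 + 0.0004 + 0.0729 + 0.0441 = 0.3674
B_A = 1 / 0.3674 = 2.7218
Σp_Cᵢ² = 0.02² + 0.34² + 0.62² + 0.02² = 0.0004 + 0.1156 + 0.3844 + 0.0004 = 0.5008
B_C = 1 / 0.5008 = 1.9968
Σp_Bᵢ² = 0.31² + 0.22² + 0.25² + 0.22² = 0.0961 + 0.0484 + 0.0625 + 0.0484 = 0.2554
B_B = 1 / 0.2554 = 3.9154
Highest B → broadest niche (most generalist): Species B (B = 3.92).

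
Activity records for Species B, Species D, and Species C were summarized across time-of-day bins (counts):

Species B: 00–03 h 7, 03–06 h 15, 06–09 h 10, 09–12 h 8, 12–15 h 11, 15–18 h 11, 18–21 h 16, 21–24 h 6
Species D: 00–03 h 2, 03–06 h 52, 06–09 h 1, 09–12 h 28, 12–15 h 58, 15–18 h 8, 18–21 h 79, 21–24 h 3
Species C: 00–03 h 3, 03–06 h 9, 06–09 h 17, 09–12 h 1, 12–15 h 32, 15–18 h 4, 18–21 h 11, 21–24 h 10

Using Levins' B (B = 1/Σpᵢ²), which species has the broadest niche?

Species B

Proportions for Species B (n=84): 7/84=0.0833, 15/84=0.1786, 10/84=0.1190, 8/84=0.0952, 11/84=0.1310, 11/84=0.1310, 16/84=0.1905, 6/84=0.0714
Proportions for Species D (n=231): 2/231=0.0087, 52/231=0.2251, 1/231=0.0043, 28/231=0.1212, 58/231=0.2511, 8/231=0.0346, 79/231=0.3420, 3/231=0.0130
Proportions for Species C (n=87): 3/87=0.0345, 9/87=0.1034, 17/87=0.1954, 1/87=0.0115, 32/87=0.3678, 4/87=0.0460, 11/87=0.1264, 10/87=0.1149
Σp_Bᵢ² = 0.0833² + 0.1786² + 0.1190² + 0.0952² + 0.1310² + 0.1310² + 0.1905² + 0.0714² = 0.006939 + 0.031898 + 0.014161 + 0.009063 + 0.017161 + 0.017161 + 0.036290 + 0.005098 = 0.137771
B_B = 1 / 0.137771 = 7.2584
Σp_Dᵢ² = 0.0087² + 0.2251² + 0.0043² + 0.1212² + 0.2511² + 0.0346² + 0.3420² + 0.0130² = 0.000076 + 0.050670 + 0.000018 + 0.014689 + 0.063051 + 0.001197 + 0.116964 + 0.000169 = 0.246834
B_D = 1 / 0.246834 = 4.0513
Σp_Cᵢ² = 0.0345² + 0.1034² + 0.1954² + 0.0115² + 0.3678² + 0.0460² + 0.1264² + 0.1149² = 0.001190 + 0.010692 + 0.038181 + 0.000132 + 0.135277 + 0.002116 + 0.015977 + 0.013202 = 0.216767
B_C = 1 / 0.216767 = 4.6132
Highest B → broadest niche (most generalist): Species B (B = 7.26).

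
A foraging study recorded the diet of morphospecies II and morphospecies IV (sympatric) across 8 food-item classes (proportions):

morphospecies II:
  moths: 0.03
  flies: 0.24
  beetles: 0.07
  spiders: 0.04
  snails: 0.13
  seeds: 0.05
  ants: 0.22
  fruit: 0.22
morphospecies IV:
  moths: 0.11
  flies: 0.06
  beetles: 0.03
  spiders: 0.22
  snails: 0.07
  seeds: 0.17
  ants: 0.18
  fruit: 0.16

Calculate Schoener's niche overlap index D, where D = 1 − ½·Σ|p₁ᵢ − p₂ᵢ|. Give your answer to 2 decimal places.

0.62

Σ|p₁ᵢ − p₂ᵢ| = 0.08 + 0.18 + 0.04 + 0.18 + 0.06 + 0.12 + 0.04 + 0.06 = 0.76
D = 1 − ½ × 0.76 = 1 − 0.380 = 0.6200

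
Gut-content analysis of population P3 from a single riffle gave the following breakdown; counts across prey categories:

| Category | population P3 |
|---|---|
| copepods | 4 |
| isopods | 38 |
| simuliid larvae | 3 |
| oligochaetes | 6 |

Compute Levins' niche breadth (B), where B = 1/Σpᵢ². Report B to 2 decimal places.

Proportions for population P3 (n=51): 4/51=0.0784, 38/51=0.7451, 3/51=0.0588, 6/51=0.1176
Σpᵢ² = 0.0784² + 0.7451² + 0.0588² + 0.1176² = 0.006147 + 0.555174 + 0.003457 + 0.013830 = 0.578608
B = 1 / 0.578608 = 1.7283

1.73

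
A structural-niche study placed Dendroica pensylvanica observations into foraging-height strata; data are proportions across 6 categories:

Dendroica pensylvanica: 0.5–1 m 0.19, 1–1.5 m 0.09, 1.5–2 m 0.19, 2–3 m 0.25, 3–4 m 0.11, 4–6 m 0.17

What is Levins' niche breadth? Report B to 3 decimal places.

Σpᵢ² = 0.19² + 0.09² + 0.19² + 0.25² + 0.11² + 0.17² = 0.0361 + 0.0081 + 0.0361 + 0.0625 + 0.0121 + 0.0289 = 0.1838
B = 1 / 0.1838 = 5.44070

5.441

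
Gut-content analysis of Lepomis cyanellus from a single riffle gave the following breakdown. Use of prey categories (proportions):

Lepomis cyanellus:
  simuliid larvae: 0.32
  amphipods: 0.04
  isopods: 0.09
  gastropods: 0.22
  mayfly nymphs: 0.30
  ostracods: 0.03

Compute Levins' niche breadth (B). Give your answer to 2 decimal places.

Σpᵢ² = 0.32² + 0.04² + 0.09² + 0.22² + 0.30² + 0.03² = 0.1024 + 0.0016 + 0.0081 + 0.0484 + 0.0900 + 0.0009 = 0.2514
B = 1 / 0.2514 = 3.9777

3.98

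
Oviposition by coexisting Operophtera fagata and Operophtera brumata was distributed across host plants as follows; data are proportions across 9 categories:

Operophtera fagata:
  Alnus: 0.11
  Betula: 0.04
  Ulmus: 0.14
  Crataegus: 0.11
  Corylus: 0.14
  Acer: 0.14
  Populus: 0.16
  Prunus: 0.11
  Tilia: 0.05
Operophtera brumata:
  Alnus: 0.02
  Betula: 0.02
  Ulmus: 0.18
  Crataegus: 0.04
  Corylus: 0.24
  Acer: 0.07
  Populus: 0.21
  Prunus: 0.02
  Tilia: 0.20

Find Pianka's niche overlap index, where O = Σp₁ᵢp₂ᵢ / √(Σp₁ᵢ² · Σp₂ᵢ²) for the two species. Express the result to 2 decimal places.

Σ p₁ᵢp₂ᵢ = 0.0022 + 0.0008 + 0.0252 + 0.0044 + 0.0336 + 0.0098 + 0.0336 + 0.0022 + 0.0100 = 0.1218
Σp_1ᵢ² = 0.11² + 0.04² + 0.14² + 0.11² + 0.14² + 0.14² + 0.16² + 0.11² + 0.05² = 0.0121 + 0.0016 + 0.0196 + 0.0121 + 0.0196 + 0.0196 + 0.0256 + 0.0121 + 0.0025 = 0.1248
Σp_2ᵢ² = 0.02² + 0.02² + 0.18² + 0.04² + 0.24² + 0.07² + 0.21² + 0.02² + 0.20² = 0.0004 + 0.0004 + 0.0324 + 0.0016 + 0.0576 + 0.0049 + 0.0441 + 0.0004 + 0.0400 = 0.1818
O = 0.1218 / √(0.1248 × 0.1818) = 0.1218 / 0.15063 = 0.8086

0.81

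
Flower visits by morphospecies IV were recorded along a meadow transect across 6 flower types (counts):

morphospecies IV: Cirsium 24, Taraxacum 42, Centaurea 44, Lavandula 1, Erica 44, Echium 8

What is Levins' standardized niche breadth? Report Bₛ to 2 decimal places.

Proportions for morphospecies IV (n=163): 24/163=0.1472, 42/163=0.2577, 44/163=0.2699, 1/163=0.0061, 44/163=0.2699, 8/163=0.0491
Σpᵢ² = 0.1472² + 0.2577² + 0.2699² + 0.0061² + 0.2699² + 0.0491² = 0.021668 + 0.066409 + 0.072846 + 0.000037 + 0.072846 + 0.002411 = 0.236217
B = 1 / 0.236217 = 4.2334
Bₛ = (B − 1)/(n − 1) = (4.2334 − 1)/(6 − 1) = 3.2334/5 = 0.6467

0.65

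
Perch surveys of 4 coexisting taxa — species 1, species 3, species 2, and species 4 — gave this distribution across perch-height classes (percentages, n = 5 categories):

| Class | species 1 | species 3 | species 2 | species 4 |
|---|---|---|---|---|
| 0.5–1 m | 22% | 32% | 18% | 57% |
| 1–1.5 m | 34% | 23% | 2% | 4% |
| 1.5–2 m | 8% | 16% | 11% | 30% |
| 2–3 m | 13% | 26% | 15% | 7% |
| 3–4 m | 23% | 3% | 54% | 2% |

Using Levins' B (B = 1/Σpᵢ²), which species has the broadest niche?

Convert percentages to proportions (divide by 100).
Σp_1ᵢ² = 0.22² + 0.34² + 0.08² + 0.13² + 0.23² = 0.0484 + 0.1156 + 0.0064 + 0.0169 + 0.0529 = 0.2402
B_1 = 1 / 0.2402 = 4.1632
Σp_3ᵢ² = 0.32² + 0.23² + 0.16² + 0.26² + 0.03² = 0.1024 + 0.0529 + 0.0256 + 0.0676 + 0.0009 = 0.2494
B_3 = 1 / 0.2494 = 4.0096
Σp_2ᵢ² = 0.18² + 0.02² + 0.11² + 0.15² + 0.54² = 0.0324 + 0.0004 + 0.0121 + 0.0225 + 0.2916 = 0.3590
B_2 = 1 / 0.3590 = 2.7855
Σp_4ᵢ² = 0.57² + 0.04² + 0.30² + 0.07² + 0.02² = 0.3249 + 0.0016 + 0.0900 + 0.0049 + 0.0004 = 0.4218
B_4 = 1 / 0.4218 = 2.3708
Highest B → broadest niche (most generalist): species 1 (B = 4.16).

species 1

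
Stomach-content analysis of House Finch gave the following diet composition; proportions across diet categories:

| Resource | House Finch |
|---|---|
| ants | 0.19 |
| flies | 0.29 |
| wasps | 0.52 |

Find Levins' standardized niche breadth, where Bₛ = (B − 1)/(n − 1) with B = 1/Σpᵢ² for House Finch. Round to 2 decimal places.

0.78

Σpᵢ² = 0.19² + 0.29² + 0.52² = 0.0361 + 0.0841 + 0.2704 = 0.3906
B = 1 / 0.3906 = 2.5602
Bₛ = (B − 1)/(n − 1) = (2.5602 − 1)/(3 − 1) = 1.5602/2 = 0.7801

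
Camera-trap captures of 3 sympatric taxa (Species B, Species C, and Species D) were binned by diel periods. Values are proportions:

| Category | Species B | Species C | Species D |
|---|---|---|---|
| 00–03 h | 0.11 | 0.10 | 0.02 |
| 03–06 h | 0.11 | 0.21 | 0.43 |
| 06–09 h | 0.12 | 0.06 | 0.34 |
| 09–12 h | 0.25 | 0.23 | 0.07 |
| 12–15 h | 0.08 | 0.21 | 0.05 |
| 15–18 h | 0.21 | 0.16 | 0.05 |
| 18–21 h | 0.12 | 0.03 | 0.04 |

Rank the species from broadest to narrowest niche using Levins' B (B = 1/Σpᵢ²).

Σp_Bᵢ² = 0.11² + 0.11² + 0.12² + 0.25² + 0.08² + 0.21² + 0.12² = 0.0121 + 0.0121 + 0.0144 + 0.0625 + 0.0064 + 0.0441 + 0.0144 = 0.1660
B_B = 1 / 0.1660 = 6.0241
Σp_Cᵢ² = 0.10² + 0.21² + 0.06² + 0.23² + 0.21² + 0.16² + 0.03² = 0.0100 + 0.0441 + 0.0036 + 0.0529 + 0.0441 + 0.0256 + 0.0009 = 0.1812
B_C = 1 / 0.1812 = 5.5188
Σp_Dᵢ² = 0.02² + 0.43² + 0.34² + 0.07² + 0.05² + 0.05² + 0.04² = 0.0004 + 0.1849 + 0.1156 + 0.0049 + 0.0025 + 0.0025 + 0.0016 = 0.3124
B_D = 1 / 0.3124 = 3.2010
Ranking by B (broadest → narrowest): Species B (6.02) > Species C (5.52) > Species D (3.20)

Species B > Species C > Species D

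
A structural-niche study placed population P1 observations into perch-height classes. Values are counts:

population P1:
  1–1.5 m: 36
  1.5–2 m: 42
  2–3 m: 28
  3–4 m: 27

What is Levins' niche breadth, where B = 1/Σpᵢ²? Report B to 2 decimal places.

Proportions for population P1 (n=133): 36/133=0.2707, 42/133=0.3158, 28/133=0.2105, 27/133=0.2030
Σpᵢ² = 0.2707² + 0.3158² + 0.2105² + 0.2030² = 0.073278 + 0.099730 + 0.044310 + 0.041209 = 0.258527
B = 1 / 0.258527 = 3.8681

3.87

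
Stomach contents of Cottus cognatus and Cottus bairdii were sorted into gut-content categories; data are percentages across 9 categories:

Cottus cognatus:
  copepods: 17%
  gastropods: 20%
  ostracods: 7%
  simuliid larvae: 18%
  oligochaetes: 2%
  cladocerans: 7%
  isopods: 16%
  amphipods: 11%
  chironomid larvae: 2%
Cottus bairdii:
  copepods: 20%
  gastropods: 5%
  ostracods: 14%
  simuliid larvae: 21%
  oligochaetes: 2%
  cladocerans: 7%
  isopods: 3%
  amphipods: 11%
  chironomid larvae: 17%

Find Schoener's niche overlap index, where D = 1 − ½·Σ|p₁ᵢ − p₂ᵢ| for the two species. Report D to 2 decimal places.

0.72

Convert percentages to proportions (divide by 100).
Σ|p₁ᵢ − p₂ᵢ| = 0.03 + 0.15 + 0.07 + 0.03 + 0.00 + 0.00 + 0.13 + 0.00 + 0.15 = 0.56
D = 1 − ½ × 0.56 = 1 − 0.280 = 0.7200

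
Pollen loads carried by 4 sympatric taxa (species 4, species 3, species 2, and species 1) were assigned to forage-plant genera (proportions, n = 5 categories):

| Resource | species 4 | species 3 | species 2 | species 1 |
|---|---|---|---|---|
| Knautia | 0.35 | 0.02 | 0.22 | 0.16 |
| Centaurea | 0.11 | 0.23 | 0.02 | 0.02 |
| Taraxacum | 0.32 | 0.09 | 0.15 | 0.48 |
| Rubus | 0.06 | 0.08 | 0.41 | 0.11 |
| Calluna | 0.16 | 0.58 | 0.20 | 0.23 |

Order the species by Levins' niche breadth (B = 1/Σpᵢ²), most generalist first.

species 4 > species 2 > species 1 > species 3

Σp_4ᵢ² = 0.35² + 0.11² + 0.32² + 0.06² + 0.16² = 0.1225 + 0.0121 + 0.1024 + 0.0036 + 0.0256 = 0.2662
B_4 = 1 / 0.2662 = 3.7566
Σp_3ᵢ² = 0.02² + 0.23² + 0.09² + 0.08² + 0.58² = 0.0004 + 0.0529 + 0.0081 + 0.0064 + 0.3364 = 0.4042
B_3 = 1 / 0.4042 = 2.4740
Σp_2ᵢ² = 0.22² + 0.02² + 0.15² + 0.41² + 0.20² = 0.0484 + 0.0004 + 0.0225 + 0.1681 + 0.0400 = 0.2794
B_2 = 1 / 0.2794 = 3.5791
Σp_1ᵢ² = 0.16² + 0.02² + 0.48² + 0.11² + 0.23² = 0.0256 + 0.0004 + 0.2304 + 0.0121 + 0.0529 = 0.3214
B_1 = 1 / 0.3214 = 3.1114
Ranking by B (broadest → narrowest): species 4 (3.76) > species 2 (3.58) > species 1 (3.11) > species 3 (2.47)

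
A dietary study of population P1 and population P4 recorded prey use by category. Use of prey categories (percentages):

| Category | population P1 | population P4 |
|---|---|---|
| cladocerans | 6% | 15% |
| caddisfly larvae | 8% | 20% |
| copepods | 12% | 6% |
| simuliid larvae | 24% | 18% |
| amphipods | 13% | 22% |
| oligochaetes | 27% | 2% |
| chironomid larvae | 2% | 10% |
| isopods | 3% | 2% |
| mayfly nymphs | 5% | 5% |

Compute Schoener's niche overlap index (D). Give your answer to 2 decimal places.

0.62

Convert percentages to proportions (divide by 100).
Σ|p₁ᵢ − p₂ᵢ| = 0.09 + 0.12 + 0.06 + 0.06 + 0.09 + 0.25 + 0.08 + 0.01 + 0.00 = 0.76
D = 1 − ½ × 0.76 = 1 − 0.380 = 0.6200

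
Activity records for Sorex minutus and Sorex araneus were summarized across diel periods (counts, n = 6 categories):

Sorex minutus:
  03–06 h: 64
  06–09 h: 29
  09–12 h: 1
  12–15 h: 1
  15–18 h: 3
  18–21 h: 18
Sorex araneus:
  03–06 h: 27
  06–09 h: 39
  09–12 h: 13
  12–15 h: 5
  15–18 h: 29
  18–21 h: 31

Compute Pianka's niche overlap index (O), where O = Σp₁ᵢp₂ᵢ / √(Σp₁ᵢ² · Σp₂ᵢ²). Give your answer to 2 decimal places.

Proportions for Sorex minutus (n=116): 64/116=0.5517, 29/116=0.2500, 1/116=0.0086, 1/116=0.0086, 3/116=0.0259, 18/116=0.1552
Proportions for Sorex araneus (n=144): 27/144=0.1875, 39/144=0.2708, 13/144=0.0903, 5/144=0.0347, 29/144=0.2014, 31/144=0.2153
Σ p₁ᵢp₂ᵢ = 0.103444 + 0.067700 + 0.000777 + 0.000298 + 0.005216 + 0.033415 = 0.210850
Σp_1ᵢ² = 0.5517² + 0.2500² + 0.0086² + 0.0086² + 0.0259² + 0.1552² = 0.304373 + 0.062500 + 0.000074 + 0.000074 + 0.000671 + 0.024087 = 0.391779
Σp_2ᵢ² = 0.1875² + 0.2708² + 0.0903² + 0.0347² + 0.2014² + 0.2153² = 0.035156 + 0.073333 + 0.008154 + 0.001204 + 0.040562 + 0.046354 = 0.204763
O = 0.210850 / √(0.391779 × 0.204763) = 0.210850 / 0.2832346 = 0.7444

0.74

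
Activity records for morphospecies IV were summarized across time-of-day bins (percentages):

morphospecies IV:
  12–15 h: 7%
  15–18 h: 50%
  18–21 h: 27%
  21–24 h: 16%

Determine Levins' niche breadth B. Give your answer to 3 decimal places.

Convert percentages to proportions (divide by 100).
Σpᵢ² = 0.07² + 0.50² + 0.27² + 0.16² = 0.0049 + 0.2500 + 0.0729 + 0.0256 = 0.3534
B = 1 / 0.3534 = 2.82965

2.830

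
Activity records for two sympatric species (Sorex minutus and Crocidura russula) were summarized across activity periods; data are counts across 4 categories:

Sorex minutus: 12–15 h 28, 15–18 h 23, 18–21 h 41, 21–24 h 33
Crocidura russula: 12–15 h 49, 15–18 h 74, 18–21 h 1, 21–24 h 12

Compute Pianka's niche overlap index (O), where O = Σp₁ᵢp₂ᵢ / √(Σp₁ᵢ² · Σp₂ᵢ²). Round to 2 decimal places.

0.61

Proportions for Sorex minutus (n=125): 28/125=0.2240, 23/125=0.1840, 41/125=0.3280, 33/125=0.2640
Proportions for Crocidura russula (n=136): 49/136=0.3603, 74/136=0.5441, 1/136=0.0074, 12/136=0.0882
Σ p₁ᵢp₂ᵢ = 0.080707 + 0.100114 + 0.002427 + 0.023285 = 0.206533
Σp_1ᵢ² = 0.2240² + 0.1840² + 0.3280² + 0.2640² = 0.050176 + 0.033856 + 0.107584 + 0.069696 = 0.261312
Σp_2ᵢ² = 0.3603² + 0.5441² + 0.0074² + 0.0882² = 0.129816 + 0.296045 + 0.000055 + 0.007779 = 0.433695
O = 0.206533 / √(0.261312 × 0.433695) = 0.206533 / 0.3366448 = 0.6135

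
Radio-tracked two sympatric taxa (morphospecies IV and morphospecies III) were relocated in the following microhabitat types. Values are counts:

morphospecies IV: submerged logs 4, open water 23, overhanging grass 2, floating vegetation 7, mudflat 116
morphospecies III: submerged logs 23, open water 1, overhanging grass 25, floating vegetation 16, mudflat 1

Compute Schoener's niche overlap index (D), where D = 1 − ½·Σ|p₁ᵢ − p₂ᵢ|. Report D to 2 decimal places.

Proportions for morphospecies IV (n=152): 4/152=0.0263, 23/152=0.1513, 2/152=0.0132, 7/152=0.0461, 116/152=0.7632
Proportions for morphospecies III (n=66): 23/66=0.3485, 1/66=0.0152, 25/66=0.3788, 16/66=0.2424, 1/66=0.0152
Σ|p₁ᵢ − p₂ᵢ| = 0.3222 + 0.1361 + 0.3656 + 0.1963 + 0.7480 = 1.7682
D = 1 − ½ × 1.7682 = 1 − 0.88410 = 0.11590

0.12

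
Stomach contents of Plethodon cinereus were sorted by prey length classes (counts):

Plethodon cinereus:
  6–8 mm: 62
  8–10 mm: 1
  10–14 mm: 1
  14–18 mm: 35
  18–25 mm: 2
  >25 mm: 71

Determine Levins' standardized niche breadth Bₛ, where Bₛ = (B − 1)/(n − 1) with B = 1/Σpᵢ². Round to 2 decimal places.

0.38

Proportions for Plethodon cinereus (n=172): 62/172=0.3605, 1/172=0.0058, 1/172=0.0058, 35/172=0.2035, 2/172=0.0116, 71/172=0.4128
Σpᵢ² = 0.3605² + 0.0058² + 0.0058² + 0.2035² + 0.0116² + 0.4128² = 0.129960 + 0.000034 + 0.000034 + 0.041412 + 0.000135 + 0.170404 = 0.341979
B = 1 / 0.341979 = 2.9242
Bₛ = (B − 1)/(n − 1) = (2.9242 − 1)/(6 − 1) = 1.9242/5 = 0.3848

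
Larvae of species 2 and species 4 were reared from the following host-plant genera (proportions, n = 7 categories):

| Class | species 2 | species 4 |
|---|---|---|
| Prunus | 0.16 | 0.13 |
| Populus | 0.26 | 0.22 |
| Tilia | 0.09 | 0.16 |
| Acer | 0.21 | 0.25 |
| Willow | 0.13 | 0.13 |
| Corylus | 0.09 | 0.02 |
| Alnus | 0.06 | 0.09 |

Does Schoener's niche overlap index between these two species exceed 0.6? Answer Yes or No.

Yes

Σ|p₁ᵢ − p₂ᵢ| = 0.03 + 0.04 + 0.07 + 0.04 + 0.00 + 0.07 + 0.03 = 0.28
D = 1 − ½ × 0.28 = 1 − 0.140 = 0.8600
D = 0.8600 > 0.6 → Yes.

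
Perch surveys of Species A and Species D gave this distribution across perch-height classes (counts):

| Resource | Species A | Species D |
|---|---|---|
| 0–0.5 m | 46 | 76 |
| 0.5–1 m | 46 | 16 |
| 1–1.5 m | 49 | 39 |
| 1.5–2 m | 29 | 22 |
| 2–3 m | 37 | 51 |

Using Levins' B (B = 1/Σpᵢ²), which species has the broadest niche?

Proportions for Species A (n=207): 46/207=0.2222, 46/207=0.2222, 49/207=0.2367, 29/207=0.1401, 37/207=0.1787
Proportions for Species D (n=204): 76/204=0.3725, 16/204=0.0784, 39/204=0.1912, 22/204=0.1078, 51/204=0.2500
Σp_Aᵢ² = 0.2222² + 0.2222² + 0.2367² + 0.1401² + 0.1787² = 0.049373 + 0.049373 + 0.056027 + 0.019628 + 0.031934 = 0.206335
B_A = 1 / 0.206335 = 4.8465
Σp_Dᵢ² = 0.3725² + 0.0784² + 0.1912² + 0.1078² + 0.2500² = 0.138756 + 0.006147 + 0.036557 + 0.011621 + 0.062500 = 0.255581
B_D = 1 / 0.255581 = 3.9127
Highest B → broadest niche (most generalist): Species A (B = 4.85).

Species A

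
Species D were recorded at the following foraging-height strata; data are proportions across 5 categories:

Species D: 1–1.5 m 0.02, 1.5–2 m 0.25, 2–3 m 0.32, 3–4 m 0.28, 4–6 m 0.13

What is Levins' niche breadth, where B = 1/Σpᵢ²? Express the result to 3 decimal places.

3.837

Σpᵢ² = 0.02² + 0.25² + 0.32² + 0.28² + 0.13² = 0.0004 + 0.0625 + 0.1024 + 0.0784 + 0.0169 = 0.2606
B = 1 / 0.2606 = 3.83730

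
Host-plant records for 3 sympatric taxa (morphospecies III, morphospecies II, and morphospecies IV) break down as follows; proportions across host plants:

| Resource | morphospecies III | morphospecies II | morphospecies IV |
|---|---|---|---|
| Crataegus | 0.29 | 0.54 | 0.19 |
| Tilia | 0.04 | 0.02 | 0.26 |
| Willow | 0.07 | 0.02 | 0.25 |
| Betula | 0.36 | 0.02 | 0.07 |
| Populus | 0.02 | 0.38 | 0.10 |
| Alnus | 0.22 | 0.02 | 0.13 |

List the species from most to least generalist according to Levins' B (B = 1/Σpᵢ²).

Σp_IIIᵢ² = 0.29² + 0.04² + 0.07² + 0.36² + 0.02² + 0.22² = 0.0841 + 0.0016 + 0.0049 + 0.1296 + 0.0004 + 0.0484 = 0.2690
B_III = 1 / 0.2690 = 3.7175
Σp_IIᵢ² = 0.54² + 0.02² + 0.02² + 0.02² + 0.38² + 0.02² = 0.2916 + 0.0004 + 0.0004 + 0.0004 + 0.1444 + 0.0004 = 0.4376
B_II = 1 / 0.4376 = 2.2852
Σp_IVᵢ² = 0.19² + 0.26² + 0.25² + 0.07² + 0.10² + 0.13² = 0.0361 + 0.0676 + 0.0625 + 0.0049 + 0.0100 + 0.0169 = 0.1980
B_IV = 1 / 0.1980 = 5.0505
Ranking by B (broadest → narrowest): morphospecies IV (5.05) > morphospecies III (3.72) > morphospecies II (2.29)

morphospecies IV > morphospecies III > morphospecies II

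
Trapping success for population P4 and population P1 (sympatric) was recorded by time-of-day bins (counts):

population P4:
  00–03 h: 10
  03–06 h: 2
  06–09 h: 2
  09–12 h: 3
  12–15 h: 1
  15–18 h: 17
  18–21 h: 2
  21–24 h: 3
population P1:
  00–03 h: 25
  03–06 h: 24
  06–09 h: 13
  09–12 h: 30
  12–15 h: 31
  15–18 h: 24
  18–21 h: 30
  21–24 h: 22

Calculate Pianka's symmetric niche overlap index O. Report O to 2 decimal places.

0.66

Proportions for population P4 (n=40): 10/40=0.2500, 2/40=0.0500, 2/40=0.0500, 3/40=0.0750, 1/40=0.0250, 17/40=0.4250, 2/40=0.0500, 3/40=0.0750
Proportions for population P1 (n=199): 25/199=0.1256, 24/199=0.1206, 13/199=0.0653, 30/199=0.1508, 31/199=0.1558, 24/199=0.1206, 30/199=0.1508, 22/199=0.1106
Σ p₁ᵢp₂ᵢ = 0.031400 + 0.006030 + 0.003265 + 0.011310 + 0.003895 + 0.051255 + 0.007540 + 0.008295 = 0.122990
Σp_1ᵢ² = 0.2500² + 0.0500² + 0.0500² + 0.0750² + 0.0250² + 0.4250² + 0.0500² + 0.0750² = 0.062500 + 0.002500 + 0.002500 + 0.005625 + 0.000625 + 0.180625 + 0.002500 + 0.005625 = 0.262500
Σp_2ᵢ² = 0.1256² + 0.1206² + 0.0653² + 0.1508² + 0.1558² + 0.1206² + 0.1508² + 0.1106² = 0.015775 + 0.014544 + 0.004264 + 0.022741 + 0.024274 + 0.014544 + 0.022741 + 0.012232 = 0.131115
O = 0.122990 / √(0.262500 × 0.131115) = 0.122990 / 0.1855200 = 0.6629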